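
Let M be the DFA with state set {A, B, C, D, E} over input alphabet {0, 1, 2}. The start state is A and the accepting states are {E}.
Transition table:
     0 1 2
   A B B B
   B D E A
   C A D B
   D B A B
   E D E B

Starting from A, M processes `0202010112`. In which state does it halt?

A

A --0--> B
B --2--> A
A --0--> B
B --2--> A
A --0--> B
B --1--> E
E --0--> D
D --1--> A
A --1--> B
B --2--> A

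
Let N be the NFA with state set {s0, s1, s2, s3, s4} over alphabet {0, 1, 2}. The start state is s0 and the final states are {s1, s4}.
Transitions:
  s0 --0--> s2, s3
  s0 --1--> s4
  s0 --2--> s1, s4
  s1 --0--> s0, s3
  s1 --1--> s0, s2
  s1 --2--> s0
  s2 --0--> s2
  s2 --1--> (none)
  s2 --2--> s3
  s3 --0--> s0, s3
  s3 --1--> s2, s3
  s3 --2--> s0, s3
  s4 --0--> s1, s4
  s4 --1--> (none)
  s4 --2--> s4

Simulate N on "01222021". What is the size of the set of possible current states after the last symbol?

Start: {s0}
read 0: {s2, s3}
read 1: {s2, s3}
read 2: {s0, s3}
read 2: {s0, s1, s3, s4}
read 2: {s0, s1, s3, s4}
read 0: {s0, s1, s2, s3, s4}
read 2: {s0, s1, s3, s4}
read 1: {s0, s2, s3, s4}
Final reachable set {s0, s2, s3, s4} has 4 states.

4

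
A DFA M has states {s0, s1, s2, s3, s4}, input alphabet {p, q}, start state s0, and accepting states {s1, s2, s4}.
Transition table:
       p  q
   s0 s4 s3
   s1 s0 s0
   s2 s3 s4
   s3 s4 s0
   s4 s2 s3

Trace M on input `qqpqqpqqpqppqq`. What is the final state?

s3

s0 --q--> s3
s3 --q--> s0
s0 --p--> s4
s4 --q--> s3
s3 --q--> s0
s0 --p--> s4
s4 --q--> s3
s3 --q--> s0
s0 --p--> s4
s4 --q--> s3
s3 --p--> s4
s4 --p--> s2
s2 --q--> s4
s4 --q--> s3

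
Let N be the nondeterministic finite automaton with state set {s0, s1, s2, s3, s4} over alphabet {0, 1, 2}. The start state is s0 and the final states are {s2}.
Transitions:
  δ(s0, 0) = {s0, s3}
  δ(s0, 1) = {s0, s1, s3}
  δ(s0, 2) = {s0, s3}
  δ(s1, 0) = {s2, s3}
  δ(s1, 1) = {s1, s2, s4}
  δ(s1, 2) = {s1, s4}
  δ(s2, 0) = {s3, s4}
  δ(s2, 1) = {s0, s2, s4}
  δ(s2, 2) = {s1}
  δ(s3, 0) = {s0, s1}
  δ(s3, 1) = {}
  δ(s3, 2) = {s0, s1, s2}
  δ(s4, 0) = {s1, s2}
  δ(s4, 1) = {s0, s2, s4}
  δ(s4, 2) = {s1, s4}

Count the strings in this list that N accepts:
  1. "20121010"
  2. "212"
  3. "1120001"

"20121010": accepted
"212": accepted
"1120001": accepted

3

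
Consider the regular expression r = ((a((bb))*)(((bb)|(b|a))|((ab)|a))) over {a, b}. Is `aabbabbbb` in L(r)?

no

No split of aabbabbbb into u·v has (a((bb))*) matching u and (((bb)|(b|a))|((ab)|a)) matching v.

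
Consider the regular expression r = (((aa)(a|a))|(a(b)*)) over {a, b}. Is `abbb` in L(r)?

yes

The right alternative (a(b)*) matches abbb.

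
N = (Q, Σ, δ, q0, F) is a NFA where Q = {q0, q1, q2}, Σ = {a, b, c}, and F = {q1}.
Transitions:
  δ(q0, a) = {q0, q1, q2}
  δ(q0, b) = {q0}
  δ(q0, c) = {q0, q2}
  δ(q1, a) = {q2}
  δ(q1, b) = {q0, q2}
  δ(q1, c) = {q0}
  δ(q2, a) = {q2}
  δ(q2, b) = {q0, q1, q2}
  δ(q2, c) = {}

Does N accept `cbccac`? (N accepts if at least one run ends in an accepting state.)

rejected

Start: {q0}
read c: {q0, q2}
read b: {q0, q1, q2}
read c: {q0, q2}
read c: {q0, q2}
read a: {q0, q1, q2}
read c: {q0, q2}
Reachable ∩ accepting = {} — empty.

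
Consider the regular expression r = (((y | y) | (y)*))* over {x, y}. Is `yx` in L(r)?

yx cannot be split into zero or more pieces each matching ((y|y)|(y)*).

no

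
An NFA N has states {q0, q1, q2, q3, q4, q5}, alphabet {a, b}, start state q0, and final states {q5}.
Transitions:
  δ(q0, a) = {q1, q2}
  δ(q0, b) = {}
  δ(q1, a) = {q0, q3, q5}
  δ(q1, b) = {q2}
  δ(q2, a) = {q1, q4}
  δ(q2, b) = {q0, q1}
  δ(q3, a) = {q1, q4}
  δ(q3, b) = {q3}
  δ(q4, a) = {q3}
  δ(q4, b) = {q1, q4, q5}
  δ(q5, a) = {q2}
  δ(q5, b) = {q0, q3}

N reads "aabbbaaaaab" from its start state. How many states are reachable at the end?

6

Start: {q0}
read a: {q1, q2}
read a: {q0, q1, q3, q4, q5}
read b: {q0, q1, q2, q3, q4, q5}
read b: {q0, q1, q2, q3, q4, q5}
read b: {q0, q1, q2, q3, q4, q5}
read a: {q0, q1, q2, q3, q4, q5}
read a: {q0, q1, q2, q3, q4, q5}
read a: {q0, q1, q2, q3, q4, q5}
read a: {q0, q1, q2, q3, q4, q5}
read a: {q0, q1, q2, q3, q4, q5}
read b: {q0, q1, q2, q3, q4, q5}
Final reachable set {q0, q1, q2, q3, q4, q5} has 6 states.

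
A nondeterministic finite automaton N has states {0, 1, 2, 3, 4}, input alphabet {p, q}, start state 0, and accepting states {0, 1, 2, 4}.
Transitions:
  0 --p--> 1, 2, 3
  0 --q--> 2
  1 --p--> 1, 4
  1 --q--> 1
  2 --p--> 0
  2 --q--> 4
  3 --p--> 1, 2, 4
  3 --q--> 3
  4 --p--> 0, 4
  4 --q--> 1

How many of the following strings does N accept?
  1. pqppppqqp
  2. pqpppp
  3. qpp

3

pqppppqqp: accepted
pqpppp: accepted
qpp: accepted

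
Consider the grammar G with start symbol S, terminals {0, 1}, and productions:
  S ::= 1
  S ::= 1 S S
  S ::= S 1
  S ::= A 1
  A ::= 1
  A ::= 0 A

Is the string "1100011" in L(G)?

S ⇒ 1SS ⇒ 11S ⇒ 11A1 ⇒ 110A1 ⇒ 1100A1 ⇒ 11000A1 ⇒ 1100011

yes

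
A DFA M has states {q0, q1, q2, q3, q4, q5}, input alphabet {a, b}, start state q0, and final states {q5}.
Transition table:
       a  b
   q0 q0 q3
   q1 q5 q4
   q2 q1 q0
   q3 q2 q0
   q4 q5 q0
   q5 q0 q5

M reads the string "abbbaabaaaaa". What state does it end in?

q0

q0 --a--> q0
q0 --b--> q3
q3 --b--> q0
q0 --b--> q3
q3 --a--> q2
q2 --a--> q1
q1 --b--> q4
q4 --a--> q5
q5 --a--> q0
q0 --a--> q0
q0 --a--> q0
q0 --a--> q0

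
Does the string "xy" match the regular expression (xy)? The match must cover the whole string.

Split as x·y: x matches x and y matches y.

yes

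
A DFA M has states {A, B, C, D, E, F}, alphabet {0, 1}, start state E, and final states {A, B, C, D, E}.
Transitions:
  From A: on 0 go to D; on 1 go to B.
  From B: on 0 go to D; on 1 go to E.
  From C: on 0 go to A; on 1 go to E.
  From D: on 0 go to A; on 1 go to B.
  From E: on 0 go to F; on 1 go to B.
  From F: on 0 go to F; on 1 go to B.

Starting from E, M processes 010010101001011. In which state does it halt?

E --0--> F
F --1--> B
B --0--> D
D --0--> A
A --1--> B
B --0--> D
D --1--> B
B --0--> D
D --1--> B
B --0--> D
D --0--> A
A --1--> B
B --0--> D
D --1--> B
B --1--> E

E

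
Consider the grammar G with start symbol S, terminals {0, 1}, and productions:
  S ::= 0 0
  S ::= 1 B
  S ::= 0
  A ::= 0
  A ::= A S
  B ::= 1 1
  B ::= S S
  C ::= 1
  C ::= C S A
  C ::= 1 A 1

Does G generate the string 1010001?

no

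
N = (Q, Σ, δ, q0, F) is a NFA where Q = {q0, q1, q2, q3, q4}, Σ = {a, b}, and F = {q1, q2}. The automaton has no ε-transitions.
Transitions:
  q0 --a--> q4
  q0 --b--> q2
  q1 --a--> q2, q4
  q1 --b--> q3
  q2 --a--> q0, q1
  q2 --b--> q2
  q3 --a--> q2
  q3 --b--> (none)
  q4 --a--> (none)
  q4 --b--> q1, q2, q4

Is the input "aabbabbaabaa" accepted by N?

rejected

Start: {q0}
read a: {q4}
read a: {}
The reachable set is empty and stays empty for the remaining 10 symbols.
Reachable ∩ accepting = {} — empty.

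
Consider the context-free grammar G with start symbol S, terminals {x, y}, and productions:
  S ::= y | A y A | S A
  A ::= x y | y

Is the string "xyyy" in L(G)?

yes

S ⇒ AyA ⇒ xyyA ⇒ xyyy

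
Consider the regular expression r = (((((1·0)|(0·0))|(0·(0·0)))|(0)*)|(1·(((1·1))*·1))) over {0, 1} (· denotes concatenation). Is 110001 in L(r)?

no

Neither ((((1·0)|(0·0))|(0·(0·0)))|(0)*) nor (1·(((1·1))*·1)) matches 110001.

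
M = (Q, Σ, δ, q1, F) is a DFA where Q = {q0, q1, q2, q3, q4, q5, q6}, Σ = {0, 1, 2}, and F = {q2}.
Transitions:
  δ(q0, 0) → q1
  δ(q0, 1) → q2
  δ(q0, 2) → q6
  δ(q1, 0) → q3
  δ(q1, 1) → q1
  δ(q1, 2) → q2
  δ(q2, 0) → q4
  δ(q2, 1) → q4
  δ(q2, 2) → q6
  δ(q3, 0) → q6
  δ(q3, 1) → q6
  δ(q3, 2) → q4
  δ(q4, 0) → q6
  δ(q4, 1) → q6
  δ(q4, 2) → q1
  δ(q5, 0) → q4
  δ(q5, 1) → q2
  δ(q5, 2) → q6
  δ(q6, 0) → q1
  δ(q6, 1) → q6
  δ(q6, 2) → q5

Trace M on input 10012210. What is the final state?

q1 --1--> q1
q1 --0--> q3
q3 --0--> q6
q6 --1--> q6
q6 --2--> q5
q5 --2--> q6
q6 --1--> q6
q6 --0--> q1

q1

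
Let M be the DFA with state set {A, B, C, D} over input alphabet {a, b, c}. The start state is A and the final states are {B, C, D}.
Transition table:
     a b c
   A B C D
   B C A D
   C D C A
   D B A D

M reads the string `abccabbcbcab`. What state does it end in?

A --a--> B
B --b--> A
A --c--> D
D --c--> D
D --a--> B
B --b--> A
A --b--> C
C --c--> A
A --b--> C
C --c--> A
A --a--> B
B --b--> A

A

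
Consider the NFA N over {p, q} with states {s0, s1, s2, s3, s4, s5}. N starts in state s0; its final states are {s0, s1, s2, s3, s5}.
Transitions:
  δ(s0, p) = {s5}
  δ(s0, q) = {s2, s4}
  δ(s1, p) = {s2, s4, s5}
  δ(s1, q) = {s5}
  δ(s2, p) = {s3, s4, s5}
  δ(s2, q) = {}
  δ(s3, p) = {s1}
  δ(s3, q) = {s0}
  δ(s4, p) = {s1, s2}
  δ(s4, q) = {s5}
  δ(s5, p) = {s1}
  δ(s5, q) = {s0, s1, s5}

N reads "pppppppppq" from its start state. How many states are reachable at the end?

3

Start: {s0}
read p: {s5}
read p: {s1}
read p: {s2, s4, s5}
read p: {s1, s2, s3, s4, s5}
read p: {s1, s2, s3, s4, s5}
read p: {s1, s2, s3, s4, s5}
read p: {s1, s2, s3, s4, s5}
read p: {s1, s2, s3, s4, s5}
read p: {s1, s2, s3, s4, s5}
read q: {s0, s1, s5}
Final reachable set {s0, s1, s5} has 3 states.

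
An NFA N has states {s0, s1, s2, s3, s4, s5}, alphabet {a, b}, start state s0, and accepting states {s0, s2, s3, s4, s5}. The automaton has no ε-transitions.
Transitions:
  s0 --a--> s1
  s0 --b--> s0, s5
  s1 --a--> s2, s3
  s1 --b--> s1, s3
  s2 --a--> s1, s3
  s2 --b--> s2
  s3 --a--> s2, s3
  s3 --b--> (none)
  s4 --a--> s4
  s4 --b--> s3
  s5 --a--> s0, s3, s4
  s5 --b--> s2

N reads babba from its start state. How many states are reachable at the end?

5

Start: {s0}
read b: {s0, s5}
read a: {s0, s1, s3, s4}
read b: {s0, s1, s3, s5}
read b: {s0, s1, s2, s3, s5}
read a: {s0, s1, s2, s3, s4}
Final reachable set {s0, s1, s2, s3, s4} has 5 states.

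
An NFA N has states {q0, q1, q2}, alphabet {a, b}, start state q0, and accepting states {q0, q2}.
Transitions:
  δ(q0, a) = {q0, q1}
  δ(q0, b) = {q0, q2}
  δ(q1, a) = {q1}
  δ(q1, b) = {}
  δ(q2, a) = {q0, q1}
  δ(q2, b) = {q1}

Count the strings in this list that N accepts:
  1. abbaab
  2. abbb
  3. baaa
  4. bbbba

4

abbaab: accepted
abbb: accepted
baaa: accepted
bbbba: accepted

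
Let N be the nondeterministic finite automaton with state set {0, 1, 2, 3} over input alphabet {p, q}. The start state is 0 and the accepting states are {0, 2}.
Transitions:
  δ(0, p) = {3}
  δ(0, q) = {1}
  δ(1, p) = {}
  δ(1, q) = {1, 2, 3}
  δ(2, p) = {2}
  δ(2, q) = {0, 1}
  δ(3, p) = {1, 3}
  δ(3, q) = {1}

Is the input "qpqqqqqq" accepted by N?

Start: {0}
read q: {1}
read p: {}
The reachable set is empty and stays empty for the remaining 6 symbols.
Reachable ∩ accepting = {} — empty.

rejected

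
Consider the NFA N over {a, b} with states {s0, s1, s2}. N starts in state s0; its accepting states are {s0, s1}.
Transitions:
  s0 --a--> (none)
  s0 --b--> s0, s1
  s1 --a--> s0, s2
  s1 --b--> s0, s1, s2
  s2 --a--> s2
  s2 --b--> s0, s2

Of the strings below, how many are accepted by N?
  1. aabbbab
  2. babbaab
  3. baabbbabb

2

aabbbab: rejected
babbaab: accepted
baabbbabb: accepted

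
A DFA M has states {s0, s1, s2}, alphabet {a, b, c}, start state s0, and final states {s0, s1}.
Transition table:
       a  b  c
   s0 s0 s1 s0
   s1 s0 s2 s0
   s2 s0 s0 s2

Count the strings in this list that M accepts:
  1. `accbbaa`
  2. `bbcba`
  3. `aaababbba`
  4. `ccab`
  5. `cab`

5

`accbbaa`: accepted
`bbcba`: accepted
`aaababbba`: accepted
`ccab`: accepted
`cab`: accepted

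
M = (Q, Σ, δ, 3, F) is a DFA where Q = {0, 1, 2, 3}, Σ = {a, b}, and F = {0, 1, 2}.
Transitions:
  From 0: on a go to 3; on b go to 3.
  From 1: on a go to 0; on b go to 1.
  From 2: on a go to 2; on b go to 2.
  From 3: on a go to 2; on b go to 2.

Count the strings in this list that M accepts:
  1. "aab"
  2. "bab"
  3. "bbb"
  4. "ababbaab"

"aab": accepted
"bab": accepted
"bbb": accepted
"ababbaab": accepted

4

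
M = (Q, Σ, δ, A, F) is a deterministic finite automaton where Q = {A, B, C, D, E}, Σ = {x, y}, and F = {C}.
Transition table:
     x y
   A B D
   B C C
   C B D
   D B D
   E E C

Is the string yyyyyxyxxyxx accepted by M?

accepted

A --y--> D
D --y--> D
D --y--> D
D --y--> D
D --y--> D
D --x--> B
B --y--> C
C --x--> B
B --x--> C
C --y--> D
D --x--> B
B --x--> C
End in state C, which is an accepting state.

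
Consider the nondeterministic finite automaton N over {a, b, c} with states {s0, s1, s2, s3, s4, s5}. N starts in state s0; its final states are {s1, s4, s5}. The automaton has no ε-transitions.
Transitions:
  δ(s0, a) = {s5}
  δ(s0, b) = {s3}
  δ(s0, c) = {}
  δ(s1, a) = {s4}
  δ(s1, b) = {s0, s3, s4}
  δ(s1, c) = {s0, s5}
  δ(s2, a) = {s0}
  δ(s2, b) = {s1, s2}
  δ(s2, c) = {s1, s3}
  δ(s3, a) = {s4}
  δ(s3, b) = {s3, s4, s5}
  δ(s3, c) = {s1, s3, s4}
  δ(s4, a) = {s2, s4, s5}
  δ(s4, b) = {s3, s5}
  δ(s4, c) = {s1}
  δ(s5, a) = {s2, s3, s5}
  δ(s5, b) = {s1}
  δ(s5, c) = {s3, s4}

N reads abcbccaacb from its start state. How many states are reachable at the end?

4

Start: {s0}
read a: {s5}
read b: {s1}
read c: {s0, s5}
read b: {s1, s3}
read c: {s0, s1, s3, s4, s5}
read c: {s0, s1, s3, s4, s5}
read a: {s2, s3, s4, s5}
read a: {s0, s2, s3, s4, s5}
read c: {s1, s3, s4}
read b: {s0, s3, s4, s5}
Final reachable set {s0, s3, s4, s5} has 4 states.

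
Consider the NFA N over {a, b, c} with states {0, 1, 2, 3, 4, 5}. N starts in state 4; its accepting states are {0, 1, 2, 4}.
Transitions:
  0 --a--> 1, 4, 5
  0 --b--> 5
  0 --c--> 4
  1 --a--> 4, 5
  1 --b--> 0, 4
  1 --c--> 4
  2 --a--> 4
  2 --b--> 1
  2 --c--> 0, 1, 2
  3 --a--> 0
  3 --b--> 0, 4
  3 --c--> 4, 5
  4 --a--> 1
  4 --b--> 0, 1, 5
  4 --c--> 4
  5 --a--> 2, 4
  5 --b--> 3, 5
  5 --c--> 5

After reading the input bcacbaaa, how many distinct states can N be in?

Start: {4}
read b: {0, 1, 5}
read c: {4, 5}
read a: {1, 2, 4}
read c: {0, 1, 2, 4}
read b: {0, 1, 4, 5}
read a: {1, 2, 4, 5}
read a: {1, 2, 4, 5}
read a: {1, 2, 4, 5}
Final reachable set {1, 2, 4, 5} has 4 states.

4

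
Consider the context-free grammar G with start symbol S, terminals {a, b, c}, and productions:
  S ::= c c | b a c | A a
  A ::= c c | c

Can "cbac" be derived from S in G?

no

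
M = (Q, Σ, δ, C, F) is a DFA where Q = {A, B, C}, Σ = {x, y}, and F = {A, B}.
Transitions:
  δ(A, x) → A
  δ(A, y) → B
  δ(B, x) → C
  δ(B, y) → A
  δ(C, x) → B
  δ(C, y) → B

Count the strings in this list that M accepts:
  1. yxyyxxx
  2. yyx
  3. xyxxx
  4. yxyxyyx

yxyyxxx: accepted
yyx: accepted
xyxxx: accepted
yxyxyyx: accepted

4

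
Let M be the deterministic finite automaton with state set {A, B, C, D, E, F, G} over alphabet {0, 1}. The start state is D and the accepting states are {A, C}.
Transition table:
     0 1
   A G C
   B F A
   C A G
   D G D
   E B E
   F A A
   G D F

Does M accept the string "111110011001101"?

rejected

D --1--> D
D --1--> D
D --1--> D
D --1--> D
D --1--> D
D --0--> G
G --0--> D
D --1--> D
D --1--> D
D --0--> G
G --0--> D
D --1--> D
D --1--> D
D --0--> G
G --1--> F
End in state F, which is not an accepting state.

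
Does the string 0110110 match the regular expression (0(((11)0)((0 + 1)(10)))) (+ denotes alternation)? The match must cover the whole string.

Split as 0·110110: 0 matches 0 and (((11)0)((0+1)(10))) matches 110110.

yes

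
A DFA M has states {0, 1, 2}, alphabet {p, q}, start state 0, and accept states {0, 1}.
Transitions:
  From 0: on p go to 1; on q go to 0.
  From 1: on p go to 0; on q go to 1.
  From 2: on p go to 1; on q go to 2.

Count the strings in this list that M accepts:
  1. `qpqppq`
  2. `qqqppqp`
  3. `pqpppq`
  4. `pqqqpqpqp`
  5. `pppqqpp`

5

`qpqppq`: accepted
`qqqppqp`: accepted
`pqpppq`: accepted
`pqqqpqpqp`: accepted
`pppqqpp`: accepted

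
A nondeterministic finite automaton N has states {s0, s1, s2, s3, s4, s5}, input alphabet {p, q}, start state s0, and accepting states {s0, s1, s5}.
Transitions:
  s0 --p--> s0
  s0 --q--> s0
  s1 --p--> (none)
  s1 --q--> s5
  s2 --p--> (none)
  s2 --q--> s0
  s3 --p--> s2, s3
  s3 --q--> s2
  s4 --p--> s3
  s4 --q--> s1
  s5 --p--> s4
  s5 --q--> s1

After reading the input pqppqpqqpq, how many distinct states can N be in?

Start: {s0}
read p: {s0}
read q: {s0}
read p: {s0}
read p: {s0}
read q: {s0}
read p: {s0}
read q: {s0}
read q: {s0}
read p: {s0}
read q: {s0}
Final reachable set {s0} has 1 state.

1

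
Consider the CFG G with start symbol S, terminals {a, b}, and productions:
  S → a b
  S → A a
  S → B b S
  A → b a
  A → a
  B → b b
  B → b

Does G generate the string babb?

no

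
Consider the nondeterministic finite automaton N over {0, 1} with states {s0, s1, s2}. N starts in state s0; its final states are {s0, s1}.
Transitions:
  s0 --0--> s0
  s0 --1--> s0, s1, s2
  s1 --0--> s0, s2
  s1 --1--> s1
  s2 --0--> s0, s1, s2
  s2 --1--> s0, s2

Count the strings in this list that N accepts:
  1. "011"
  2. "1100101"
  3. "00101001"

"011": accepted
"1100101": accepted
"00101001": accepted

3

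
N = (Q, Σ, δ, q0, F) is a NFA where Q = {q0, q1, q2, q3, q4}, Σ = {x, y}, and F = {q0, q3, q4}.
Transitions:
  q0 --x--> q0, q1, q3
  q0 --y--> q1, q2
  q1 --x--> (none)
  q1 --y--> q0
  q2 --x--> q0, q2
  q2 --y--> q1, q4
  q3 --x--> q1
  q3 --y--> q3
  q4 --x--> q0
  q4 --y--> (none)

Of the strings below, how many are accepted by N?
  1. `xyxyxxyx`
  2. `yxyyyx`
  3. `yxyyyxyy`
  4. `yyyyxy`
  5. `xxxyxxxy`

5

`xyxyxxyx`: accepted
`yxyyyx`: accepted
`yxyyyxyy`: accepted
`yyyyxy`: accepted
`xxxyxxxy`: accepted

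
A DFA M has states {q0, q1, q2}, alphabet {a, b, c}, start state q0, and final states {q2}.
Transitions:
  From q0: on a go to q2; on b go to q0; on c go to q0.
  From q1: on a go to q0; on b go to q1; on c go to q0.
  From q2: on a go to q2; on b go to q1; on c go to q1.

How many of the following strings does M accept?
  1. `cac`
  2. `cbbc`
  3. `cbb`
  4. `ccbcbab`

0

`cac`: rejected
`cbbc`: rejected
`cbb`: rejected
`ccbcbab`: rejected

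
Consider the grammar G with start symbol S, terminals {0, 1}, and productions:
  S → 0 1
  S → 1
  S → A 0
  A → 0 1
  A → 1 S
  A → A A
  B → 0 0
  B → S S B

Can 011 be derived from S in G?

no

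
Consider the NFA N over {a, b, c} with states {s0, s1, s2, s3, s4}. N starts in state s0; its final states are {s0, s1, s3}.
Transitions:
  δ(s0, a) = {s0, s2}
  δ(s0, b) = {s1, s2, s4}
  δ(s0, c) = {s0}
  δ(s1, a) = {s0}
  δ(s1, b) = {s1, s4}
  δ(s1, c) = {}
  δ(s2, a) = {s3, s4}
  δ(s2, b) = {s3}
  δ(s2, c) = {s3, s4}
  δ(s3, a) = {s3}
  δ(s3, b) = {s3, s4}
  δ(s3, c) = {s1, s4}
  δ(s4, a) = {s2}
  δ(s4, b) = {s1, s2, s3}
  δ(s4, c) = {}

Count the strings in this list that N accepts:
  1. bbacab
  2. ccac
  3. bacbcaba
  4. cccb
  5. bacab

5

bbacab: accepted
ccac: accepted
bacbcaba: accepted
cccb: accepted
bacab: accepted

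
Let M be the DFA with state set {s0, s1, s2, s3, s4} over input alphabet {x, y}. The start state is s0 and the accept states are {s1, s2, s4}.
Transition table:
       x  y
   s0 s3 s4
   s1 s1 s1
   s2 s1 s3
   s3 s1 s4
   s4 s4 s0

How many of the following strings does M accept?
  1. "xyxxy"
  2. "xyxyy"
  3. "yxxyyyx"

"xyxxy": rejected
"xyxyy": accepted
"yxxyyyx": rejected

1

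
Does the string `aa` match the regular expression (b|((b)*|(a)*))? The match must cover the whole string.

yes

The right alternative ((b)*|(a)*) matches aa.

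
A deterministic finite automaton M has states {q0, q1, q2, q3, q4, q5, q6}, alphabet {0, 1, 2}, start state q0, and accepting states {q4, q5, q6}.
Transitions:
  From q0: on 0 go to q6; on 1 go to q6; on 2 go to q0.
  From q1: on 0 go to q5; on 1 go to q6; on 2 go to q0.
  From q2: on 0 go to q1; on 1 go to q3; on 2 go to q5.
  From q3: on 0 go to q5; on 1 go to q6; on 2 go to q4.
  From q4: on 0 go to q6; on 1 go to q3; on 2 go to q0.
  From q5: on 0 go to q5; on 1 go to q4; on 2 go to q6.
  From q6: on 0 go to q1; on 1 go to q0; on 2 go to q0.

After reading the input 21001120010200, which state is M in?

q1

q0 --2--> q0
q0 --1--> q6
q6 --0--> q1
q1 --0--> q5
q5 --1--> q4
q4 --1--> q3
q3 --2--> q4
q4 --0--> q6
q6 --0--> q1
q1 --1--> q6
q6 --0--> q1
q1 --2--> q0
q0 --0--> q6
q6 --0--> q1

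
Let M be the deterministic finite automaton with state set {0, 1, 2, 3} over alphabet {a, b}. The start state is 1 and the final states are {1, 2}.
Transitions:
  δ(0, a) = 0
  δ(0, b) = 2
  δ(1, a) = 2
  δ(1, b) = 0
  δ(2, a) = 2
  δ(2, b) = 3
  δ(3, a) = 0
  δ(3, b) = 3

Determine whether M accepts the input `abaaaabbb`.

1 --a--> 2
2 --b--> 3
3 --a--> 0
0 --a--> 0
0 --a--> 0
0 --a--> 0
0 --b--> 2
2 --b--> 3
3 --b--> 3
End in state 3, which is not an accepting state.

rejected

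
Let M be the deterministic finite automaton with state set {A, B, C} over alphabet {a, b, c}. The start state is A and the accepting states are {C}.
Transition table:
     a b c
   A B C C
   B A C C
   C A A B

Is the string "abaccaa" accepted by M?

rejected

A --a--> B
B --b--> C
C --a--> A
A --c--> C
C --c--> B
B --a--> A
A --a--> B
End in state B, which is not an accepting state.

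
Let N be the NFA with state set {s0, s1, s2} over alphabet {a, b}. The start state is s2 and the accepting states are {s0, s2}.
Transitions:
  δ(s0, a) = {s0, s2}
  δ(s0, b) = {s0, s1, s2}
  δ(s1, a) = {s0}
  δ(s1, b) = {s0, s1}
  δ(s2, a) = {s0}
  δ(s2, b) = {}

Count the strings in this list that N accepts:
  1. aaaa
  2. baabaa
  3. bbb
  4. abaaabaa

aaaa: accepted
baabaa: rejected
bbb: rejected
abaaabaa: accepted

2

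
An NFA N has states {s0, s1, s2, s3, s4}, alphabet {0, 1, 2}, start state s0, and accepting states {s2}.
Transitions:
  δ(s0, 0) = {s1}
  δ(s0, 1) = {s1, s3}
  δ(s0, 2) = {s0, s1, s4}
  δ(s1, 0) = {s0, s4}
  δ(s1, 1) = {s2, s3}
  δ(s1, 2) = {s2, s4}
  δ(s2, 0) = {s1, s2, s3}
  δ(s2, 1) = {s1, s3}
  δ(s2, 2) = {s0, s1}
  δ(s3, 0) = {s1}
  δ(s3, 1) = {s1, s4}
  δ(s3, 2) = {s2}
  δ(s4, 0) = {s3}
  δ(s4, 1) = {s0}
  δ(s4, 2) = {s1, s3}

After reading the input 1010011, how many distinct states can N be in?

Start: {s0}
read 1: {s1, s3}
read 0: {s0, s1, s4}
read 1: {s0, s1, s2, s3}
read 0: {s0, s1, s2, s3, s4}
read 0: {s0, s1, s2, s3, s4}
read 1: {s0, s1, s2, s3, s4}
read 1: {s0, s1, s2, s3, s4}
Final reachable set {s0, s1, s2, s3, s4} has 5 states.

5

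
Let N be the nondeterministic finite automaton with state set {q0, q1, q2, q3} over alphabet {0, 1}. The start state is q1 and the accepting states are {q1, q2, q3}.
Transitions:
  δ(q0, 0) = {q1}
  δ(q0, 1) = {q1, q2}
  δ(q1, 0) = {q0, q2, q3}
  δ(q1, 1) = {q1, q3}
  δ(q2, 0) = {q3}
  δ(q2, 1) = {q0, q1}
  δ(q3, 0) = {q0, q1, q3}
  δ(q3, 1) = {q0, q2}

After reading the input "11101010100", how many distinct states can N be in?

Start: {q1}
read 1: {q1, q3}
read 1: {q0, q1, q2, q3}
read 1: {q0, q1, q2, q3}
read 0: {q0, q1, q2, q3}
read 1: {q0, q1, q2, q3}
read 0: {q0, q1, q2, q3}
read 1: {q0, q1, q2, q3}
read 0: {q0, q1, q2, q3}
read 1: {q0, q1, q2, q3}
read 0: {q0, q1, q2, q3}
read 0: {q0, q1, q2, q3}
Final reachable set {q0, q1, q2, q3} has 4 states.

4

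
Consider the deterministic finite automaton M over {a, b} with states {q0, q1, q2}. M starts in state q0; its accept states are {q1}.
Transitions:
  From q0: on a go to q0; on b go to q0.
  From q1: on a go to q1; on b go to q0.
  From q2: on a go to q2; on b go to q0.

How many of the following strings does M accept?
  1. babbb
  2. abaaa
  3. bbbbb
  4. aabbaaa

babbb: rejected
abaaa: rejected
bbbbb: rejected
aabbaaa: rejected

0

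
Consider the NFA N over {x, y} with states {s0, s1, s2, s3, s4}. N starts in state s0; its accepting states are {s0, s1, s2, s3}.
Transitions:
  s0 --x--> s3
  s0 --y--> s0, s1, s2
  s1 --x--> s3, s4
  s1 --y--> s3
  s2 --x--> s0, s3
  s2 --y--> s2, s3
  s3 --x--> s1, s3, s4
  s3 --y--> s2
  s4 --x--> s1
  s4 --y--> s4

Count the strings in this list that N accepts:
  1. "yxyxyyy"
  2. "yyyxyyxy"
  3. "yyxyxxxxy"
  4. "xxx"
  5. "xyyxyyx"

"yxyxyyy": accepted
"yyyxyyxy": accepted
"yyxyxxxxy": accepted
"xxx": accepted
"xyyxyyx": accepted

5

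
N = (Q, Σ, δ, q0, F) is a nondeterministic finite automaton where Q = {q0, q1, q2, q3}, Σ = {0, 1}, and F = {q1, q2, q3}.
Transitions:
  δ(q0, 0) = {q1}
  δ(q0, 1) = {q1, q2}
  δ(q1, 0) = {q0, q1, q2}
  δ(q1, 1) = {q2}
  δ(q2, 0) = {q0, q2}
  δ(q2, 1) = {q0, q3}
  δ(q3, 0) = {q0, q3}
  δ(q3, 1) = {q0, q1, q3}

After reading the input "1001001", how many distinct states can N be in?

Start: {q0}
read 1: {q1, q2}
read 0: {q0, q1, q2}
read 0: {q0, q1, q2}
read 1: {q0, q1, q2, q3}
read 0: {q0, q1, q2, q3}
read 0: {q0, q1, q2, q3}
read 1: {q0, q1, q2, q3}
Final reachable set {q0, q1, q2, q3} has 4 states.

4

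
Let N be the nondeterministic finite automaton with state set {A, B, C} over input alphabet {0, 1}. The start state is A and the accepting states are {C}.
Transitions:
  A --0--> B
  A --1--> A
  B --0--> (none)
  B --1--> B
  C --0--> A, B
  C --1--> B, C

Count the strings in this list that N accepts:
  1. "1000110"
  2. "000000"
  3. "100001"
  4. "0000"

"1000110": rejected
"000000": rejected
"100001": rejected
"0000": rejected

0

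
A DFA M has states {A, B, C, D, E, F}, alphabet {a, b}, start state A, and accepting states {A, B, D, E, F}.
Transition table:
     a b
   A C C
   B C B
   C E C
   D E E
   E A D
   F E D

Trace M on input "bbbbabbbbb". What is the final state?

D

A --b--> C
C --b--> C
C --b--> C
C --b--> C
C --a--> E
E --b--> D
D --b--> E
E --b--> D
D --b--> E
E --b--> D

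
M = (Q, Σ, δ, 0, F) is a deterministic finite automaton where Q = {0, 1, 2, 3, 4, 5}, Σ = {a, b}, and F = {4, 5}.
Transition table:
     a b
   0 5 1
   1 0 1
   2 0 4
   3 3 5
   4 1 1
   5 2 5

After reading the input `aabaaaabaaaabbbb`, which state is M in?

0 --a--> 5
5 --a--> 2
2 --b--> 4
4 --a--> 1
1 --a--> 0
0 --a--> 5
5 --a--> 2
2 --b--> 4
4 --a--> 1
1 --a--> 0
0 --a--> 5
5 --a--> 2
2 --b--> 4
4 --b--> 1
1 --b--> 1
1 --b--> 1

1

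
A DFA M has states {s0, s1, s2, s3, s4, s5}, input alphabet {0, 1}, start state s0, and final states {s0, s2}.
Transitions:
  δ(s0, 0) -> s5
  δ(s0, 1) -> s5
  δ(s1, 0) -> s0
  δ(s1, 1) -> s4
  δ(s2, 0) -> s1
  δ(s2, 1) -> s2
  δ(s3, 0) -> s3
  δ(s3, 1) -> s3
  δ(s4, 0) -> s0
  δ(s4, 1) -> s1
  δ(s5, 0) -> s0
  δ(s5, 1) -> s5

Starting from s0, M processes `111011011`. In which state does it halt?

s5

s0 --1--> s5
s5 --1--> s5
s5 --1--> s5
s5 --0--> s0
s0 --1--> s5
s5 --1--> s5
s5 --0--> s0
s0 --1--> s5
s5 --1--> s5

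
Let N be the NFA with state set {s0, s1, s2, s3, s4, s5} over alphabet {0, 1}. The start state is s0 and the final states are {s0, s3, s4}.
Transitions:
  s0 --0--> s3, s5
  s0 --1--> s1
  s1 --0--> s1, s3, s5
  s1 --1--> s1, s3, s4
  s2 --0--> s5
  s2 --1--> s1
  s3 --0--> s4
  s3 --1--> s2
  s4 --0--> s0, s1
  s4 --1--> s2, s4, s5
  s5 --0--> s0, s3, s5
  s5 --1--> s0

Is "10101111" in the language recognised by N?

accepted

Start: {s0}
read 1: {s1}
read 0: {s1, s3, s5}
read 1: {s0, s1, s2, s3, s4}
read 0: {s0, s1, s3, s4, s5}
read 1: {s0, s1, s2, s3, s4, s5}
read 1: {s0, s1, s2, s3, s4, s5}
read 1: {s0, s1, s2, s3, s4, s5}
read 1: {s0, s1, s2, s3, s4, s5}
Reachable ∩ accepting = {s0, s3, s4} — nonempty.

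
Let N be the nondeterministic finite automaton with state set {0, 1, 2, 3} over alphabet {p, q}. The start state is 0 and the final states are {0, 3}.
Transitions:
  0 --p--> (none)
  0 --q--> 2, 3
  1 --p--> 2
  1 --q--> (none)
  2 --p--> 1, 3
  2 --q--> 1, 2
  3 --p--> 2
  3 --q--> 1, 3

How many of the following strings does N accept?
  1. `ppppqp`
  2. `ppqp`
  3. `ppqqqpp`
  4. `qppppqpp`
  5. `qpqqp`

`ppppqp`: rejected
`ppqp`: rejected
`ppqqqpp`: rejected
`qppppqpp`: accepted
`qpqqp`: accepted

2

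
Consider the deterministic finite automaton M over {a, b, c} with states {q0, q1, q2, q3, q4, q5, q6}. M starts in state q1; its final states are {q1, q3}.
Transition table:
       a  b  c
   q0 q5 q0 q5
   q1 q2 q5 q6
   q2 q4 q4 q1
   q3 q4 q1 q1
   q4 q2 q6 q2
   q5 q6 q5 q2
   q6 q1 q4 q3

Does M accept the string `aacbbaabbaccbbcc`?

accepted

q1 --a--> q2
q2 --a--> q4
q4 --c--> q2
q2 --b--> q4
q4 --b--> q6
q6 --a--> q1
q1 --a--> q2
q2 --b--> q4
q4 --b--> q6
q6 --a--> q1
q1 --c--> q6
q6 --c--> q3
q3 --b--> q1
q1 --b--> q5
q5 --c--> q2
q2 --c--> q1
End in state q1, which is an accepting state.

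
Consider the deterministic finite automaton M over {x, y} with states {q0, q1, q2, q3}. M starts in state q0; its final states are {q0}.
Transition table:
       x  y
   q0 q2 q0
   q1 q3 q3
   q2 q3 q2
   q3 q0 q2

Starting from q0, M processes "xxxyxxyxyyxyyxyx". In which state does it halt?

q0 --x--> q2
q2 --x--> q3
q3 --x--> q0
q0 --y--> q0
q0 --x--> q2
q2 --x--> q3
q3 --y--> q2
q2 --x--> q3
q3 --y--> q2
q2 --y--> q2
q2 --x--> q3
q3 --y--> q2
q2 --y--> q2
q2 --x--> q3
q3 --y--> q2
q2 --x--> q3

q3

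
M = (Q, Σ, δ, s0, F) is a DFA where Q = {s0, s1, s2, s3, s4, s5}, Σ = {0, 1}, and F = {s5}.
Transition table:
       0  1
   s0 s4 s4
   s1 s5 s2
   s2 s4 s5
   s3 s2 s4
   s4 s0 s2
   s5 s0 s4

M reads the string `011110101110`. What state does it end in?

s0

s0 --0--> s4
s4 --1--> s2
s2 --1--> s5
s5 --1--> s4
s4 --1--> s2
s2 --0--> s4
s4 --1--> s2
s2 --0--> s4
s4 --1--> s2
s2 --1--> s5
s5 --1--> s4
s4 --0--> s0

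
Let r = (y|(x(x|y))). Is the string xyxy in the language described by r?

no

Neither y nor (x(x|y)) matches xyxy.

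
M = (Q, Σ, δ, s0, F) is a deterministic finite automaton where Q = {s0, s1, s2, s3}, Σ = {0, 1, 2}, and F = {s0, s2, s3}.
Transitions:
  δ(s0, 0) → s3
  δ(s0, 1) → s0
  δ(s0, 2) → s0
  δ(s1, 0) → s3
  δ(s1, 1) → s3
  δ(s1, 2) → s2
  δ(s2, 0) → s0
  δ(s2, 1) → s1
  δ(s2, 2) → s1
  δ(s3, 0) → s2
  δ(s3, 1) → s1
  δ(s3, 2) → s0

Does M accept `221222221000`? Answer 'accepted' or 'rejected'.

s0 --2--> s0
s0 --2--> s0
s0 --1--> s0
s0 --2--> s0
s0 --2--> s0
s0 --2--> s0
s0 --2--> s0
s0 --2--> s0
s0 --1--> s0
s0 --0--> s3
s3 --0--> s2
s2 --0--> s0
End in state s0, which is an accepting state.

accepted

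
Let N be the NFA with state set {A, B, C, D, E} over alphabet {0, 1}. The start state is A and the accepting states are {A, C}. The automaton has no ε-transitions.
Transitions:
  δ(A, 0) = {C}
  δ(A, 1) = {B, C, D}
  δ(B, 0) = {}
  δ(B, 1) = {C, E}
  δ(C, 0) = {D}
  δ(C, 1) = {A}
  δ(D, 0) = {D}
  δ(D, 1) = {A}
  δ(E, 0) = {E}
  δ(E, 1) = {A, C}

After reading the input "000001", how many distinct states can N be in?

1

Start: {A}
read 0: {C}
read 0: {D}
read 0: {D}
read 0: {D}
read 0: {D}
read 1: {A}
Final reachable set {A} has 1 state.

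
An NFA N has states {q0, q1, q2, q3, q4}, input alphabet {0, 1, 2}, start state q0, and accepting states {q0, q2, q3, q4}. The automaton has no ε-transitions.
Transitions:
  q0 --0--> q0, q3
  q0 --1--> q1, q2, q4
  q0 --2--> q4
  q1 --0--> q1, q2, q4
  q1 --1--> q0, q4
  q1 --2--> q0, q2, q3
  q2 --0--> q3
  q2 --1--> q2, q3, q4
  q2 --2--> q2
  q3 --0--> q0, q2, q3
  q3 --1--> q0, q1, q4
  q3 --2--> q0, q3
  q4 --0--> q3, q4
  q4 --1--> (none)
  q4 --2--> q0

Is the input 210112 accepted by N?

Start: {q0}
read 2: {q4}
read 1: {}
The reachable set is empty and stays empty for the remaining 4 symbols.
Reachable ∩ accepting = {} — empty.

rejected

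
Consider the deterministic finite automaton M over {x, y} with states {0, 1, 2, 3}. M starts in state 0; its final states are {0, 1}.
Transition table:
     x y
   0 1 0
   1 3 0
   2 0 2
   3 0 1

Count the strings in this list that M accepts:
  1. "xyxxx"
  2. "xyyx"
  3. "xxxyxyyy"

3

"xyxxx": accepted
"xyyx": accepted
"xxxyxyyy": accepted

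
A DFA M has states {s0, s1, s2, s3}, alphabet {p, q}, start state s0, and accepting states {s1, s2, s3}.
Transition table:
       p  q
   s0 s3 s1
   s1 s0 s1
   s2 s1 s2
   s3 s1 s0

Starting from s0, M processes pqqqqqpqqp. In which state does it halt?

s0

s0 --p--> s3
s3 --q--> s0
s0 --q--> s1
s1 --q--> s1
s1 --q--> s1
s1 --q--> s1
s1 --p--> s0
s0 --q--> s1
s1 --q--> s1
s1 --p--> s0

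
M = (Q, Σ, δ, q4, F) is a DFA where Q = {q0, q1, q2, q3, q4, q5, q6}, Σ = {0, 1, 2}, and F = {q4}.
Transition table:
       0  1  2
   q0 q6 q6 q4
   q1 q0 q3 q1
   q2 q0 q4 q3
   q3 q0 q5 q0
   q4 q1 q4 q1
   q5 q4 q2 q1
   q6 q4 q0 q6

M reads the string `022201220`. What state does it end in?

q4

q4 --0--> q1
q1 --2--> q1
q1 --2--> q1
q1 --2--> q1
q1 --0--> q0
q0 --1--> q6
q6 --2--> q6
q6 --2--> q6
q6 --0--> q4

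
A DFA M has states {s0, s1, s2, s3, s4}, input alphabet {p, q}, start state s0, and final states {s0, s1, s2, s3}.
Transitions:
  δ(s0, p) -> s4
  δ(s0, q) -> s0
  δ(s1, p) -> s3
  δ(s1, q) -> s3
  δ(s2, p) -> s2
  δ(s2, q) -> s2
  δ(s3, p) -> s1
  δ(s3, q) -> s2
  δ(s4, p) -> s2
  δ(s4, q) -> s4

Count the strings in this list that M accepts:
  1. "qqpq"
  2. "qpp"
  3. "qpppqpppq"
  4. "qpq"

2

"qqpq": rejected
"qpp": accepted
"qpppqpppq": accepted
"qpq": rejected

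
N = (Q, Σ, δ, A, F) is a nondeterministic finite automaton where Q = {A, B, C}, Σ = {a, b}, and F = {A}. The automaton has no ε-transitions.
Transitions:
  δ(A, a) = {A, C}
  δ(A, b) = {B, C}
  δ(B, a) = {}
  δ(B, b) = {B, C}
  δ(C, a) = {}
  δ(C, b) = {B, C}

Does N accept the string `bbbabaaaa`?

Start: {A}
read b: {B, C}
read b: {B, C}
read b: {B, C}
read a: {}
The reachable set is empty and stays empty for the remaining 5 symbols.
Reachable ∩ accepting = {} — empty.

rejected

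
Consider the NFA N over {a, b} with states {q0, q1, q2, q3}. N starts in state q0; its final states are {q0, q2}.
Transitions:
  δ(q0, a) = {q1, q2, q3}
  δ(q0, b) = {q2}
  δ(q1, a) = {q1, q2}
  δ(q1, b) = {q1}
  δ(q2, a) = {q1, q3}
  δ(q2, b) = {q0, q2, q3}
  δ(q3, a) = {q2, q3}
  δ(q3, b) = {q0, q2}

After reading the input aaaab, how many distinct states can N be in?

4

Start: {q0}
read a: {q1, q2, q3}
read a: {q1, q2, q3}
read a: {q1, q2, q3}
read a: {q1, q2, q3}
read b: {q0, q1, q2, q3}
Final reachable set {q0, q1, q2, q3} has 4 states.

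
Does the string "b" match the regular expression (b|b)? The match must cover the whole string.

yes

The left alternative b matches b.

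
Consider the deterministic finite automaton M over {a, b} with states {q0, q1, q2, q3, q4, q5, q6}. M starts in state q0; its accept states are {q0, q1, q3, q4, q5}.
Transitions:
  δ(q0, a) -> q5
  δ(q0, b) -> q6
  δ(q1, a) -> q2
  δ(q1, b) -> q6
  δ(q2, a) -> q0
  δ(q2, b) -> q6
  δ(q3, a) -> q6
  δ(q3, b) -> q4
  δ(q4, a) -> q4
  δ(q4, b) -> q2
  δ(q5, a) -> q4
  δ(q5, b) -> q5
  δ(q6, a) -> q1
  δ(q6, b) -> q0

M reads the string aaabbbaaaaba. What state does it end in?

q0

q0 --a--> q5
q5 --a--> q4
q4 --a--> q4
q4 --b--> q2
q2 --b--> q6
q6 --b--> q0
q0 --a--> q5
q5 --a--> q4
q4 --a--> q4
q4 --a--> q4
q4 --b--> q2
q2 --a--> q0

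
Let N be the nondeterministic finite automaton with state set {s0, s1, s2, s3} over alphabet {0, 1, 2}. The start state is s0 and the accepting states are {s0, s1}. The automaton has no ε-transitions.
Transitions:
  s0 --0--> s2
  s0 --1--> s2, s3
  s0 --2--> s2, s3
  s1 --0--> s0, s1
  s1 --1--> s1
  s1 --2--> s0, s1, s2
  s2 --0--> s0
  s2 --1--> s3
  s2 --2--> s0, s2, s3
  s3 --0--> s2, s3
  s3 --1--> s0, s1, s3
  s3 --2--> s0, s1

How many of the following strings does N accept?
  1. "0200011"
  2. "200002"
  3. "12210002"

"0200011": accepted
"200002": accepted
"12210002": accepted

3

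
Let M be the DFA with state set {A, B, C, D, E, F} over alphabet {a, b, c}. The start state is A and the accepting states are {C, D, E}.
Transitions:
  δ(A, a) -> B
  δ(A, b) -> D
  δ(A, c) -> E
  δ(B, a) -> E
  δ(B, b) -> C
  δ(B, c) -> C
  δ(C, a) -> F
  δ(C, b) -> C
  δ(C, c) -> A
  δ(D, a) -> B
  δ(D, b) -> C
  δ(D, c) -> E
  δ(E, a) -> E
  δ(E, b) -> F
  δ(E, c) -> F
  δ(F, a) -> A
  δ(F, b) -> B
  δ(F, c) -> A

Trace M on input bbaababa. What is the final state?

F

A --b--> D
D --b--> C
C --a--> F
F --a--> A
A --b--> D
D --a--> B
B --b--> C
C --a--> F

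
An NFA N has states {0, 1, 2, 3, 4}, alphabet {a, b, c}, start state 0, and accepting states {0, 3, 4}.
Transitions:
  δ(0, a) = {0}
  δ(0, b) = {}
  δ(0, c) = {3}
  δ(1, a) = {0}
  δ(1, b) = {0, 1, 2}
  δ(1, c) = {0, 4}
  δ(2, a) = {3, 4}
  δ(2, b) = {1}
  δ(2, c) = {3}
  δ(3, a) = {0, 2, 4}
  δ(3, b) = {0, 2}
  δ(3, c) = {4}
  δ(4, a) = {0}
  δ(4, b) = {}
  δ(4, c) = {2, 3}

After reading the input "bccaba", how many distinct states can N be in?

Start: {0}
read b: {}
The reachable set is empty and stays empty for the remaining 5 symbols.
Final reachable set {} has 0 states.

0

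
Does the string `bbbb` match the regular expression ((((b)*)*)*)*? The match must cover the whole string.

Split into 4 pieces b · b · b · b; each matches (((b)*)*)*.

yes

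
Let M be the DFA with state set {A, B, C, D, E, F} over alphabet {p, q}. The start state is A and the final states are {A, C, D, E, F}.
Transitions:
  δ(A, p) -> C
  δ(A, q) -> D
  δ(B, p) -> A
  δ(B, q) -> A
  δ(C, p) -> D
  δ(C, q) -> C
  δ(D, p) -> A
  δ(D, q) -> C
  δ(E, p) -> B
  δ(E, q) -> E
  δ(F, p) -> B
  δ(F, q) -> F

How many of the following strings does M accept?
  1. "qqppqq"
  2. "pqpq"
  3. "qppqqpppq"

"qqppqq": accepted
"pqpq": accepted
"qppqqpppq": accepted

3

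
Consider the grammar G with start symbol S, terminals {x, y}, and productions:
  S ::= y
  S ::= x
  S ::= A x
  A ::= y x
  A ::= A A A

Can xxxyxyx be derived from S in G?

no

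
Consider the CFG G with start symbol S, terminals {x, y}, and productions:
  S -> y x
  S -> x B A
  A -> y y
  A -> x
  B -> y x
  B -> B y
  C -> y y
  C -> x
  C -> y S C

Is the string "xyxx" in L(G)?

yes

S ⇒ xBA ⇒ xyxA ⇒ xyxx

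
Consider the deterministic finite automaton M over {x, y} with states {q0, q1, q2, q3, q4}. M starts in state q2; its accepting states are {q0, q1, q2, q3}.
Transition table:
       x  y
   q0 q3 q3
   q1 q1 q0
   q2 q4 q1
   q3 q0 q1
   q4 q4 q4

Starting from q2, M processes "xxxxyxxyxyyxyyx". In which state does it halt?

q4

q2 --x--> q4
q4 --x--> q4
q4 --x--> q4
q4 --x--> q4
q4 --y--> q4
q4 --x--> q4
q4 --x--> q4
q4 --y--> q4
q4 --x--> q4
q4 --y--> q4
q4 --y--> q4
q4 --x--> q4
q4 --y--> q4
q4 --y--> q4
q4 --x--> q4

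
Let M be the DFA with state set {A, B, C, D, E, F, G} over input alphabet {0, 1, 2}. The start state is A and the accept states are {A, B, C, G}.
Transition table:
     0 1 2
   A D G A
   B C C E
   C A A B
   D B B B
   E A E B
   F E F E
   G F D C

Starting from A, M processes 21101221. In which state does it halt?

E

A --2--> A
A --1--> G
G --1--> D
D --0--> B
B --1--> C
C --2--> B
B --2--> E
E --1--> E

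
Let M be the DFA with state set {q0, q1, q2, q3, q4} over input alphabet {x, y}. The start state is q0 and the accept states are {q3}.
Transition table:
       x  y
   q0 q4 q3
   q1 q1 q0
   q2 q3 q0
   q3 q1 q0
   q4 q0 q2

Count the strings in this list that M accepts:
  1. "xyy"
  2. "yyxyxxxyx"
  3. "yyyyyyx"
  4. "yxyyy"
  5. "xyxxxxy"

0

"xyy": rejected
"yyxyxxxyx": rejected
"yyyyyyx": rejected
"yxyyy": rejected
"xyxxxxy": rejected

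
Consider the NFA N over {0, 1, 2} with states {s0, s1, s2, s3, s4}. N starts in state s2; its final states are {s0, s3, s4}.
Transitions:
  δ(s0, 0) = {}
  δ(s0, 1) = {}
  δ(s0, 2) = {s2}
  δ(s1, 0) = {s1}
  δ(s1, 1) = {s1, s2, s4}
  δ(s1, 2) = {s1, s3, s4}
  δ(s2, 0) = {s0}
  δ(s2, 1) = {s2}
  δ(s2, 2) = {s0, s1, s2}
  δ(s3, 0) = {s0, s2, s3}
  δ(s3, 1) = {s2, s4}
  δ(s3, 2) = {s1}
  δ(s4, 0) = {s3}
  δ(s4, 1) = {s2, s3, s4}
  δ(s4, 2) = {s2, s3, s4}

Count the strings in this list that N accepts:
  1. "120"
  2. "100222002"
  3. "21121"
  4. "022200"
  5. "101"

"120": accepted
"100222002": rejected
"21121": accepted
"022200": accepted
"101": rejected

3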